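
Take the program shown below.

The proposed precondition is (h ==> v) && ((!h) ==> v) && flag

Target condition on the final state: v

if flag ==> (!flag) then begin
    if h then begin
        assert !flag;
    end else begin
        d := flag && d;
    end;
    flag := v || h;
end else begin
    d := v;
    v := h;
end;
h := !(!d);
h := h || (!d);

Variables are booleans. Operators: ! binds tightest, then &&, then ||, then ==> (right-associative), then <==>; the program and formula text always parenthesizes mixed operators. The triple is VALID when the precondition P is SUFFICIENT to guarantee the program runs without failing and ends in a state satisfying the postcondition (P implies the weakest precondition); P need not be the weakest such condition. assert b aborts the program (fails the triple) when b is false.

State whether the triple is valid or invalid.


Working backward. After the program, v must hold.
Before h := h || (!d): v
Before h := !(!d): v
Then branch requires (h ==> ((!flag) && v)) && ((!h) ==> v); else branch requires h.
Before the if: ((flag ==> (!flag)) ==> ((h ==> ((!flag) && v)) && ((!h) ==> v))) && ((!(flag ==> (!flag))) ==> h)
The weakest precondition is ((flag ==> (!flag)) ==> ((h ==> ((!flag) && v)) && ((!h) ==> v))) && ((!(flag ==> (!flag))) ==> h).
Check whether (h ==> v) && ((!h) ==> v) && flag implies it.
Countermodel: at the initial state flag = true, h = false, v = true, the precondition holds but the weakest precondition fails.
Answer: invalid


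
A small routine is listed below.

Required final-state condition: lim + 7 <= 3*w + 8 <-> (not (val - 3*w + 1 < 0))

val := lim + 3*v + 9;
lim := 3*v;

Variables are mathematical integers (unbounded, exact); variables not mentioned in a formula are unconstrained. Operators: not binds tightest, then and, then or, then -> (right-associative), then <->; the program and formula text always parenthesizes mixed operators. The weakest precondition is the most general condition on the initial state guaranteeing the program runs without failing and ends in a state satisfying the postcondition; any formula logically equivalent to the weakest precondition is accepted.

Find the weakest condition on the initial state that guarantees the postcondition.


Working backward. After the program, the postcondition lim + 7 <= 3*w + 8 <-> (not (val - 3*w + 1 < 0)) must hold; in canonical form it is lim <= 3*w + 1 <-> (not (val < 3*w - 1)).
Before lim := 3*v: 3*v <= 3*w + 1 <-> (not (val < 3*w - 1))
Before val := lim + 3*v + 9: 3*v <= 3*w + 1 <-> (not (lim + 3*v < 3*w - 10))
Answer: WP = 3*v <= 3*w + 1 <-> (not (lim + 3*v < 3*w - 10))


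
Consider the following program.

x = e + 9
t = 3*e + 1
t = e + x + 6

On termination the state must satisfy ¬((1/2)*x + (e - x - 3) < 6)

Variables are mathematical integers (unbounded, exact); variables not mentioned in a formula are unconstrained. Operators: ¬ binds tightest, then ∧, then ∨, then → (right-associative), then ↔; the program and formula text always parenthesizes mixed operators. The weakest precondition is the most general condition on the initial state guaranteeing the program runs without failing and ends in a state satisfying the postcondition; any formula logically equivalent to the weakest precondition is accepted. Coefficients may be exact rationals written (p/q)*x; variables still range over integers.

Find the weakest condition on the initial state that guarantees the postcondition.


Working backward. After the program, the postcondition ¬((1/2)*x + (e - x - 3) < 6) must hold; in canonical form it is ¬(e < (1/2)*x + 9).
Before t := e + x + 6: ¬(e < (1/2)*x + 9)
Before t := 3*e + 1: ¬(e < (1/2)*x + 9)
Before x := e + 9: ¬((1/2)*e < 27/2)
Answer: WP = ¬((1/2)*e < 27/2)


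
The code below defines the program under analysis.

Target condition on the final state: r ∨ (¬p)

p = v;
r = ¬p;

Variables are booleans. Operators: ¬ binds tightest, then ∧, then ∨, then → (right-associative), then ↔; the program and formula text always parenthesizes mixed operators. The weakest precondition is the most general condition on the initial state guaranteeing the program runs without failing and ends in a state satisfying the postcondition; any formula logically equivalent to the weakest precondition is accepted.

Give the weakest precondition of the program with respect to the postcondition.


Working backward. After the program, r ∨ (¬p) must hold.
Before r := ¬p: ¬p
Before p := v: ¬v
Answer: WP = ¬v


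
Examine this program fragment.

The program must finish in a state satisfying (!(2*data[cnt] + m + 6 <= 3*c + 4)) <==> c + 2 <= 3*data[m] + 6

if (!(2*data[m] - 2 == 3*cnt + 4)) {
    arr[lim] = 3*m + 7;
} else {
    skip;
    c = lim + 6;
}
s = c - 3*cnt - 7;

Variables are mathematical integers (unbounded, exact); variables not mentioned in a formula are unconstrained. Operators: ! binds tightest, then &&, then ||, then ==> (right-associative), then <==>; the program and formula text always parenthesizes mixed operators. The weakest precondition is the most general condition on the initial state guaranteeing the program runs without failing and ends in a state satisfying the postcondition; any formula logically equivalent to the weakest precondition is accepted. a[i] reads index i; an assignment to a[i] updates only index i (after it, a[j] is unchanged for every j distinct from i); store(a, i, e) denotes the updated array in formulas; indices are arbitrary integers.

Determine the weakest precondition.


Working backward. After the program, the postcondition (!(2*data[cnt] + m + 6 <= 3*c + 4)) <==> c + 2 <= 3*data[m] + 6 must hold; in canonical form it is (!(2*data[cnt] + m <= 3*c - 2)) <==> c <= 3*data[m] + 4.
Before s := c - 3*cnt - 7: (!(2*data[cnt] + m <= 3*c - 2)) <==> c <= 3*data[m] + 4
Then branch requires (!(2*data[cnt] + m <= 3*c - 2)) <==> c <= 3*data[m] + 4; else branch requires (!(2*data[cnt] + m <= 3*lim + 16)) <==> lim <= 3*data[m] - 2.
Before the if: ((!(2*data[m] == 3*cnt + 6)) ==> ((!(2*data[cnt] + m <= 3*c - 2)) <==> c <= 3*data[m] + 4)) && (2*data[m] == 3*cnt + 6 ==> ((!(2*data[cnt] + m <= 3*lim + 16)) <==> lim <= 3*data[m] - 2))
Answer: WP = ((!(2*data[m] == 3*cnt + 6)) ==> ((!(2*data[cnt] + m <= 3*c - 2)) <==> c <= 3*data[m] + 4)) && (2*data[m] == 3*cnt + 6 ==> ((!(2*data[cnt] + m <= 3*lim + 16)) <==> lim <= 3*data[m] - 2))


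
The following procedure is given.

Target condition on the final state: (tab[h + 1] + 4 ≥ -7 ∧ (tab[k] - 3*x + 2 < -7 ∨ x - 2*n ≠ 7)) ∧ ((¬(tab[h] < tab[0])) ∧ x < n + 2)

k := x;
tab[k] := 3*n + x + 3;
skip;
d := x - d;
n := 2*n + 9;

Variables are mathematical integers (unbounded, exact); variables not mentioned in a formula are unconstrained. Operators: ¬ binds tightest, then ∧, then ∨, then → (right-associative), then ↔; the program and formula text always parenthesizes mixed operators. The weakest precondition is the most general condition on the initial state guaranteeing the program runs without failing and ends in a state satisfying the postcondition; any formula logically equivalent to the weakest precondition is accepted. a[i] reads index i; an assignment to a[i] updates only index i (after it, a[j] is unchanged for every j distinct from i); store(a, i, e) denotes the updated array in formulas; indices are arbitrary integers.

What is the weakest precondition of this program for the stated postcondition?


Working backward. After the program, the postcondition (tab[h + 1] + 4 ≥ -7 ∧ (tab[k] - 3*x + 2 < -7 ∨ x - 2*n ≠ 7)) ∧ ((¬(tab[h] < tab[0])) ∧ x < n + 2) must hold; in canonical form it is tab[h + 1] ≥ -11 ∧ (tab[k] < 3*x - 9 ∨ x ≠ 2*n + 7) ∧ (¬(tab[h] < tab[0])) ∧ x < n + 2.
Before n := 2*n + 9: tab[h + 1] ≥ -11 ∧ (tab[k] < 3*x - 9 ∨ x ≠ 4*n + 25) ∧ (¬(tab[h] < tab[0])) ∧ x < 2*n + 11
Before d := x - d: tab[h + 1] ≥ -11 ∧ (tab[k] < 3*x - 9 ∨ x ≠ 4*n + 25) ∧ (¬(tab[h] < tab[0])) ∧ x < 2*n + 11
Before skip: tab[h + 1] ≥ -11 ∧ (tab[k] < 3*x - 9 ∨ x ≠ 4*n + 25) ∧ (¬(tab[h] < tab[0])) ∧ x < 2*n + 11
Before tab[k] := 3*n + x + 3: store(tab, k, 3*n + x + 3)[h + 1] ≥ -11 ∧ (store(tab, k, 3*n + x + 3)[k] < 3*x - 9 ∨ x ≠ 4*n + 25) ∧ (¬(store(tab, k, 3*n + x + 3)[h] < store(tab, k, 3*n + x + 3)[0])) ∧ x < 2*n + 11
Before k := x: store(tab, x, 3*n + x + 3)[h + 1] ≥ -11 ∧ (store(tab, x, 3*n + x + 3)[x] < 3*x - 9 ∨ x ≠ 4*n + 25) ∧ (¬(store(tab, x, 3*n + x + 3)[h] < store(tab, x, 3*n + x + 3)[0])) ∧ x < 2*n + 11
Answer: WP = store(tab, x, 3*n + x + 3)[h + 1] ≥ -11 ∧ (store(tab, x, 3*n + x + 3)[x] < 3*x - 9 ∨ x ≠ 4*n + 25) ∧ (¬(store(tab, x, 3*n + x + 3)[h] < store(tab, x, 3*n + x + 3)[0])) ∧ x < 2*n + 11


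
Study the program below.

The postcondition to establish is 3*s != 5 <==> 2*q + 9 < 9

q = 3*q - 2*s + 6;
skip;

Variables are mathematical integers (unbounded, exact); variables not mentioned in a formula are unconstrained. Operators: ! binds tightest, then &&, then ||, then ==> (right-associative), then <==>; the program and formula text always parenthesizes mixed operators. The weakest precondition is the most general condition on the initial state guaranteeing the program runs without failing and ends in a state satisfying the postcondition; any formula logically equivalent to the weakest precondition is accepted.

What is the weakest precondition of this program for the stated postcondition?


Working backward. After the program, the postcondition 3*s != 5 <==> 2*q + 9 < 9 must hold; in canonical form it is 3*s != 5 <==> 2*q < 0.
Before skip: 3*s != 5 <==> 2*q < 0
Before q := 3*q - 2*s + 6: 3*s != 5 <==> 6*q < 4*s - 12
Answer: WP = 3*s != 5 <==> 6*q < 4*s - 12


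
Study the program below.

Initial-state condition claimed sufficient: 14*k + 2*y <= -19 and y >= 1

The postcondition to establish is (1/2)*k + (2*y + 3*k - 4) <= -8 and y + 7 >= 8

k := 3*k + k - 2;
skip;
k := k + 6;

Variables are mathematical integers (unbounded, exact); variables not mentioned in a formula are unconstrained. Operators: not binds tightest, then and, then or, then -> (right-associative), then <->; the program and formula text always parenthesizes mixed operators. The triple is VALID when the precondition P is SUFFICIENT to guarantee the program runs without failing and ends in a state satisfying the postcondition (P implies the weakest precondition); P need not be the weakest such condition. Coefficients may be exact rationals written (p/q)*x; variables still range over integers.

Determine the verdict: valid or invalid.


Working backward. After the program, the postcondition (1/2)*k + (2*y + 3*k - 4) <= -8 and y + 7 >= 8 must hold; in canonical form it is (7/2)*k + 2*y <= -4 and y >= 1.
Before k := k + 6: (7/2)*k + 2*y <= -25 and y >= 1
Before skip: (7/2)*k + 2*y <= -25 and y >= 1
Before k := 3*k + k - 2: 14*k + 2*y <= -18 and y >= 1
The weakest precondition is 14*k + 2*y <= -18 and y >= 1.
Check whether 14*k + 2*y <= -19 and y >= 1 implies it.
Every state satisfying the precondition satisfies the weakest precondition: the implication holds.
Answer: valid


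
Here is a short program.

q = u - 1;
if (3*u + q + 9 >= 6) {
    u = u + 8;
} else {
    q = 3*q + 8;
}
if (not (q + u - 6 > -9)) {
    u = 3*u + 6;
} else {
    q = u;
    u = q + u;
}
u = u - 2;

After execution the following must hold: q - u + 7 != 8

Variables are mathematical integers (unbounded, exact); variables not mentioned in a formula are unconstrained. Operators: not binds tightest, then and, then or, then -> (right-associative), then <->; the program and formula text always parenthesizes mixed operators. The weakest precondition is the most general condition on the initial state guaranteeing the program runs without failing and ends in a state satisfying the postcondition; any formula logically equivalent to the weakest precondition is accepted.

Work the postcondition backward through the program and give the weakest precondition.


Working backward. After the program, the postcondition q - u + 7 != 8 must hold; in canonical form it is q != u + 1.
Before u := u - 2: q != u - 1
Then branch requires q != 3*u + 5; else branch requires u != 1.
Before the if: ((not (q + u > -3)) -> q != 3*u + 5) and (q + u > -3 -> u != 1)
Then branch requires ((not (q + u > -11)) -> q != 3*u + 29) and (q + u > -11 -> u != -7); else branch requires ((not (3*q + u > -11)) -> 3*q != 3*u - 3) and (3*q + u > -11 -> u != 1).
Before the if: (q + 3*u >= -3 -> (((not (q + u > -11)) -> q != 3*u + 29) and (q + u > -11 -> u != -7))) and ((not (q + 3*u >= -3)) -> (((not (3*q + u > -11)) -> 3*q != 3*u - 3) and (3*q + u > -11 -> u != 1)))
Before q := u - 1: (4*u >= -2 -> (((not (2*u > -10)) -> 2*u != -30) and (2*u > -10 -> u != -7))) and ((not (4*u >= -2)) -> (4*u > -8 and (4*u > -8 -> u != 1)))
Answer: WP = (4*u >= -2 -> (((not (2*u > -10)) -> 2*u != -30) and (2*u > -10 -> u != -7))) and ((not (4*u >= -2)) -> (4*u > -8 and (4*u > -8 -> u != 1)))


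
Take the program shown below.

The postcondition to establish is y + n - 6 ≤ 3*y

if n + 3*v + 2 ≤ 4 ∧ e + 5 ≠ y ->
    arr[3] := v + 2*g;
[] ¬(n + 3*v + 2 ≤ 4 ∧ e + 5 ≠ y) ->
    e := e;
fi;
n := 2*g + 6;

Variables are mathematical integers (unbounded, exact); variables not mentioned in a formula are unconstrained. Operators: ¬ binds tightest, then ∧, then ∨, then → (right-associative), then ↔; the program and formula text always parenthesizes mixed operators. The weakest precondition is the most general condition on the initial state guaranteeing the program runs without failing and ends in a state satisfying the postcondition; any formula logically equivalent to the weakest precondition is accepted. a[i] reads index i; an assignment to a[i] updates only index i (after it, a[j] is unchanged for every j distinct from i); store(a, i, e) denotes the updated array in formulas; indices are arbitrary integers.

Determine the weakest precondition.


Working backward. After the program, the postcondition y + n - 6 ≤ 3*y must hold; in canonical form it is n ≤ 2*y + 6.
Before n := 2*g + 6: 2*g ≤ 2*y
Then branch requires 2*g ≤ 2*y; else branch requires 2*g ≤ 2*y.
Before the if: ((n + 3*v ≤ 2 ∧ e ≠ y - 5) → 2*g ≤ 2*y) ∧ ((¬(n + 3*v ≤ 2 ∧ e ≠ y - 5)) → 2*g ≤ 2*y)
Answer: WP = ((n + 3*v ≤ 2 ∧ e ≠ y - 5) → 2*g ≤ 2*y) ∧ ((¬(n + 3*v ≤ 2 ∧ e ≠ y - 5)) → 2*g ≤ 2*y)


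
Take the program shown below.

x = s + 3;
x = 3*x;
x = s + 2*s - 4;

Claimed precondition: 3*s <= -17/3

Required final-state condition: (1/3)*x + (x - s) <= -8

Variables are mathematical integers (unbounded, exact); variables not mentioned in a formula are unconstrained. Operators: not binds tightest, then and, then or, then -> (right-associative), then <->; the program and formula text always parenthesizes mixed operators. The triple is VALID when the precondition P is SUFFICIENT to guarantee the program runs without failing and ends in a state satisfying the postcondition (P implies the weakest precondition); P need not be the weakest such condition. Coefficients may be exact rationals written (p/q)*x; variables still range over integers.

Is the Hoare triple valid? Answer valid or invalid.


Working backward. After the program, the postcondition (1/3)*x + (x - s) <= -8 must hold; in canonical form it is (4/3)*x <= s - 8.
Before x := s + 2*s - 4: 3*s <= -8/3
Before x := 3*x: 3*s <= -8/3
Before x := s + 3: 3*s <= -8/3
The weakest precondition is 3*s <= -8/3.
Check whether 3*s <= -17/3 implies it.
Every state satisfying the precondition satisfies the weakest precondition: the implication holds.
Answer: valid


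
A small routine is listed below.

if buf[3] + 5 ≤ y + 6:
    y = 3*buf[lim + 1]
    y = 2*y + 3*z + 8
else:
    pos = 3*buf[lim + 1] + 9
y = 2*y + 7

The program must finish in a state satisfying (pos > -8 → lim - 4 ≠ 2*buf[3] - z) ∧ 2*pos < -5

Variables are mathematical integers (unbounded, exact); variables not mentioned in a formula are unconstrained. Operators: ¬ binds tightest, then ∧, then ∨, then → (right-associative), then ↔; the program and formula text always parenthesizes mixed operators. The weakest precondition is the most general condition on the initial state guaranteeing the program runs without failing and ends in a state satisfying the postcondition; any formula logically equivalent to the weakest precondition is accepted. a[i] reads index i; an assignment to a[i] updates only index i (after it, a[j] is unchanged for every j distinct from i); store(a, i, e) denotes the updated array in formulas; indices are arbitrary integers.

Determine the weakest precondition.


Working backward. After the program, the postcondition (pos > -8 → lim - 4 ≠ 2*buf[3] - z) ∧ 2*pos < -5 must hold; in canonical form it is (pos > -8 → lim + z ≠ 2*buf[3] + 4) ∧ 2*pos < -5.
Before y := 2*y + 7: (pos > -8 → lim + z ≠ 2*buf[3] + 4) ∧ 2*pos < -5
Then branch requires (pos > -8 → lim + z ≠ 2*buf[3] + 4) ∧ 2*pos < -5; else branch requires (3*buf[lim + 1] > -17 → lim + z ≠ 2*buf[3] + 4) ∧ 6*buf[lim + 1] < -23.
Before the if: (buf[3] ≤ y + 1 → ((pos > -8 → lim + z ≠ 2*buf[3] + 4) ∧ 2*pos < -5)) ∧ ((¬(buf[3] ≤ y + 1)) → ((3*buf[lim + 1] > -17 → lim + z ≠ 2*buf[3] + 4) ∧ 6*buf[lim + 1] < -23))
Answer: WP = (buf[3] ≤ y + 1 → ((pos > -8 → lim + z ≠ 2*buf[3] + 4) ∧ 2*pos < -5)) ∧ ((¬(buf[3] ≤ y + 1)) → ((3*buf[lim + 1] > -17 → lim + z ≠ 2*buf[3] + 4) ∧ 6*buf[lim + 1] < -23))


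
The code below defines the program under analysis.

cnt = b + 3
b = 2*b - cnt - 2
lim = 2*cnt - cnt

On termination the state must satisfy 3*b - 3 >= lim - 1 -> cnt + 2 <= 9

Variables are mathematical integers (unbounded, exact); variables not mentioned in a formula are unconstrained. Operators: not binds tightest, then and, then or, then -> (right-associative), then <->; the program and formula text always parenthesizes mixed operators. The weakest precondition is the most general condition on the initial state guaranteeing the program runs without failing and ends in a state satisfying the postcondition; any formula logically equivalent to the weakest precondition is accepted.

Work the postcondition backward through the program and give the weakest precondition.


Working backward. After the program, the postcondition 3*b - 3 >= lim - 1 -> cnt + 2 <= 9 must hold; in canonical form it is 3*b >= lim + 2 -> cnt <= 7.
Before lim := 2*cnt - cnt: 3*b >= cnt + 2 -> cnt <= 7
Before b := 2*b - cnt - 2: 6*b >= 4*cnt + 8 -> cnt <= 7
Before cnt := b + 3: 2*b >= 20 -> b <= 4
Answer: WP = 2*b >= 20 -> b <= 4


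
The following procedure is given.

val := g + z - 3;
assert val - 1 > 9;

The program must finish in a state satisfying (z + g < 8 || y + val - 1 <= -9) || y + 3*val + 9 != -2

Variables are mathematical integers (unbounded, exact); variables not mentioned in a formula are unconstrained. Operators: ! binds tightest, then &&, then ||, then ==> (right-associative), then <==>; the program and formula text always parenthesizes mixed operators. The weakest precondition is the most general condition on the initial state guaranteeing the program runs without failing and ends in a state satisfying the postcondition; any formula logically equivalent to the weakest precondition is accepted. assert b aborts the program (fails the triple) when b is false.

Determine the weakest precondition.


Working backward. After the program, the postcondition (z + g < 8 || y + val - 1 <= -9) || y + 3*val + 9 != -2 must hold; in canonical form it is g + z < 8 || val + y <= -8 || 3*val + y != -11.
Before assert val - 1 > 9: val > 10 && (g + z < 8 || val + y <= -8 || 3*val + y != -11)
Before val := g + z - 3: g + z > 13 && (g + z < 8 || g + y + z <= -5 || 3*g + y + 3*z != -2)
Answer: WP = g + z > 13 && (g + z < 8 || g + y + z <= -5 || 3*g + y + 3*z != -2)


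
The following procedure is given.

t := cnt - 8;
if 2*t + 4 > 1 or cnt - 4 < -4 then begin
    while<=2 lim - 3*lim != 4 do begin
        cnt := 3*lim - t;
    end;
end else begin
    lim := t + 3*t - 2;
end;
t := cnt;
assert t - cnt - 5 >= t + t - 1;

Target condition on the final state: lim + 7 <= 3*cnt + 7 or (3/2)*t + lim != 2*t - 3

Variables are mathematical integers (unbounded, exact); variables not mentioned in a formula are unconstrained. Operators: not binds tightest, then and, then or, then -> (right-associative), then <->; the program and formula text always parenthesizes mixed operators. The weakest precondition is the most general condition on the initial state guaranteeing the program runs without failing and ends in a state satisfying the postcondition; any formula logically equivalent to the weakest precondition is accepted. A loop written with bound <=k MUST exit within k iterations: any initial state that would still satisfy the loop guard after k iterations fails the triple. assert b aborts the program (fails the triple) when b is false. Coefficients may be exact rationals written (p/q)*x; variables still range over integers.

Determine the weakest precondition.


Working backward. After the program, the postcondition lim + 7 <= 3*cnt + 7 or (3/2)*t + lim != 2*t - 3 must hold; in canonical form it is lim <= 3*cnt or lim != (1/2)*t - 3.
Before assert t - cnt - 5 >= t + t - 1: cnt + t <= -4 and (lim <= 3*cnt or lim != (1/2)*t - 3)
Before t := cnt: 2*cnt <= -4 and (lim <= 3*cnt or lim != (1/2)*cnt - 3)
Then branch requires (2*lim != -4 -> ((2*lim != -4 -> ((not (2*lim != -4)) and 6*lim <= 2*t - 4 and (3*t <= 8*lim or (1/2)*t != (1/2)*lim - 3))) and ((not (2*lim != -4)) -> (6*lim <= 2*t - 4 and (3*t <= 8*lim or (1/2)*t != (1/2)*lim - 3))))) and ((not (2*lim != -4)) -> (2*cnt <= -4 and (lim <= 3*cnt or lim != (1/2)*cnt - 3))); else branch requires 2*cnt <= -4 and (4*t <= 3*cnt + 2 or 4*t != (1/2)*cnt - 1).
Before the if: ((2*t > -3 or cnt < 0) -> ((2*lim != -4 -> ((2*lim != -4 -> ((not (2*lim != -4)) and 6*lim <= 2*t - 4 and (3*t <= 8*lim or (1/2)*t != (1/2)*lim - 3))) and ((not (2*lim != -4)) -> (6*lim <= 2*t - 4 and (3*t <= 8*lim or (1/2)*t != (1/2)*lim - 3))))) and ((not (2*lim != -4)) -> (2*cnt <= -4 and (lim <= 3*cnt or lim != (1/2)*cnt - 3))))) and ((not (2*t > -3 or cnt < 0)) -> (2*cnt <= -4 and (4*t <= 3*cnt + 2 or 4*t != (1/2)*cnt - 1)))
Before t := cnt - 8: ((2*cnt > 13 or cnt < 0) -> ((2*lim != -4 -> ((2*lim != -4 -> ((not (2*lim != -4)) and 6*lim <= 2*cnt - 20 and (3*cnt <= 8*lim + 24 or (1/2)*cnt != (1/2)*lim + 1))) and ((not (2*lim != -4)) -> (6*lim <= 2*cnt - 20 and (3*cnt <= 8*lim + 24 or (1/2)*cnt != (1/2)*lim + 1))))) and ((not (2*lim != -4)) -> (2*cnt <= -4 and (lim <= 3*cnt or lim != (1/2)*cnt - 3))))) and ((not (2*cnt > 13 or cnt < 0)) -> (2*cnt <= -4 and (cnt <= 34 or (7/2)*cnt != 31)))
Answer: WP = ((2*cnt > 13 or cnt < 0) -> ((2*lim != -4 -> ((2*lim != -4 -> ((not (2*lim != -4)) and 6*lim <= 2*cnt - 20 and (3*cnt <= 8*lim + 24 or (1/2)*cnt != (1/2)*lim + 1))) and ((not (2*lim != -4)) -> (6*lim <= 2*cnt - 20 and (3*cnt <= 8*lim + 24 or (1/2)*cnt != (1/2)*lim + 1))))) and ((not (2*lim != -4)) -> (2*cnt <= -4 and (lim <= 3*cnt or lim != (1/2)*cnt - 3))))) and ((not (2*cnt > 13 or cnt < 0)) -> (2*cnt <= -4 and (cnt <= 34 or (7/2)*cnt != 31)))


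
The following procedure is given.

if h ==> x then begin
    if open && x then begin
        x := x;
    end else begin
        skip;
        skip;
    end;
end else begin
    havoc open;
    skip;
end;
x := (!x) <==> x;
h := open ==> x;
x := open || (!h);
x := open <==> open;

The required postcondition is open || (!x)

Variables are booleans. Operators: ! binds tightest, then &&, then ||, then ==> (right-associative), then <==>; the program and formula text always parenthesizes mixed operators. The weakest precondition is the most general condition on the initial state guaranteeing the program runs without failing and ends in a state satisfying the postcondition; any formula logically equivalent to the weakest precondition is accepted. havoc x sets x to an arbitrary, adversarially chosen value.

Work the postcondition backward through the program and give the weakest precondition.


Working backward. After the program, open || (!x) must hold.
Before x := open <==> open: open
Before x := open || (!h): open
Before h := open ==> x: open
Before x := (!x) <==> x: open
Then branch requires ((open && x) ==> open) && ((!(open && x)) ==> open); else branch requires false.
Before the if: ((h ==> x) ==> (((open && x) ==> open) && ((!(open && x)) ==> open))) && (h ==> x)
Answer: WP = ((h ==> x) ==> (((open && x) ==> open) && ((!(open && x)) ==> open))) && (h ==> x)


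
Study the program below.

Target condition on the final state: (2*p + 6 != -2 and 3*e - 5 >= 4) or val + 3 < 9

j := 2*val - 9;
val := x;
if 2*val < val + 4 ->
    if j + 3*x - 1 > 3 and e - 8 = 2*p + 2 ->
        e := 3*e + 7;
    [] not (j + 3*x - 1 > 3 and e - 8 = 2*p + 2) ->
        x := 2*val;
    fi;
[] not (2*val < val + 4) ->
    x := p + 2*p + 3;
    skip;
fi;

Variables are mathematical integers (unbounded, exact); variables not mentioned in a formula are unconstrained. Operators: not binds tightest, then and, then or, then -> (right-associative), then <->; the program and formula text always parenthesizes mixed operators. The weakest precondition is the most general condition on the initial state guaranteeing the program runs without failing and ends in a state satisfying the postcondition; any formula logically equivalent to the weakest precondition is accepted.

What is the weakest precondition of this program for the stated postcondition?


Working backward. After the program, the postcondition (2*p + 6 != -2 and 3*e - 5 >= 4) or val + 3 < 9 must hold; in canonical form it is (2*p != -8 and 3*e >= 9) or val < 6.
Then branch requires ((j + 3*x > 4 and e = 2*p + 10) -> ((2*p != -8 and 9*e >= -12) or val < 6)) and ((not (j + 3*x > 4 and e = 2*p + 10)) -> ((2*p != -8 and 3*e >= 9) or val < 6)); else branch requires (2*p != -8 and 3*e >= 9) or val < 6.
Before the if: (val < 4 -> (((j + 3*x > 4 and e = 2*p + 10) -> ((2*p != -8 and 9*e >= -12) or val < 6)) and ((not (j + 3*x > 4 and e = 2*p + 10)) -> ((2*p != -8 and 3*e >= 9) or val < 6)))) and ((not (val < 4)) -> ((2*p != -8 and 3*e >= 9) or val < 6))
Before val := x: (x < 4 -> (((j + 3*x > 4 and e = 2*p + 10) -> ((2*p != -8 and 9*e >= -12) or x < 6)) and ((not (j + 3*x > 4 and e = 2*p + 10)) -> ((2*p != -8 and 3*e >= 9) or x < 6)))) and ((not (x < 4)) -> ((2*p != -8 and 3*e >= 9) or x < 6))
Before j := 2*val - 9: (x < 4 -> (((2*val + 3*x > 13 and e = 2*p + 10) -> ((2*p != -8 and 9*e >= -12) or x < 6)) and ((not (2*val + 3*x > 13 and e = 2*p + 10)) -> ((2*p != -8 and 3*e >= 9) or x < 6)))) and ((not (x < 4)) -> ((2*p != -8 and 3*e >= 9) or x < 6))
Answer: WP = (x < 4 -> (((2*val + 3*x > 13 and e = 2*p + 10) -> ((2*p != -8 and 9*e >= -12) or x < 6)) and ((not (2*val + 3*x > 13 and e = 2*p + 10)) -> ((2*p != -8 and 3*e >= 9) or x < 6)))) and ((not (x < 4)) -> ((2*p != -8 and 3*e >= 9) or x < 6))


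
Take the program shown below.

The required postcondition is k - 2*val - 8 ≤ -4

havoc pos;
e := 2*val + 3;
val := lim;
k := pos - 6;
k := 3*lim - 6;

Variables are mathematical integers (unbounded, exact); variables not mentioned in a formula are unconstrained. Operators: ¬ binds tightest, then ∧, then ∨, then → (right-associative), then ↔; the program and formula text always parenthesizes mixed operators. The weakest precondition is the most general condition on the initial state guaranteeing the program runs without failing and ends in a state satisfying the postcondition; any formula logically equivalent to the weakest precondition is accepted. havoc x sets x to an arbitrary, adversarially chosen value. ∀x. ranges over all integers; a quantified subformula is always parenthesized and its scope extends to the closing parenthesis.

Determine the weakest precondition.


Working backward. After the program, the postcondition k - 2*val - 8 ≤ -4 must hold; in canonical form it is k ≤ 2*val + 4.
Before k := 3*lim - 6: 3*lim ≤ 2*val + 10
Before k := pos - 6: 3*lim ≤ 2*val + 10
Before val := lim: lim ≤ 10
Before e := 2*val + 3: lim ≤ 10
Before havoc pos: lim ≤ 10
Answer: WP = lim ≤ 10


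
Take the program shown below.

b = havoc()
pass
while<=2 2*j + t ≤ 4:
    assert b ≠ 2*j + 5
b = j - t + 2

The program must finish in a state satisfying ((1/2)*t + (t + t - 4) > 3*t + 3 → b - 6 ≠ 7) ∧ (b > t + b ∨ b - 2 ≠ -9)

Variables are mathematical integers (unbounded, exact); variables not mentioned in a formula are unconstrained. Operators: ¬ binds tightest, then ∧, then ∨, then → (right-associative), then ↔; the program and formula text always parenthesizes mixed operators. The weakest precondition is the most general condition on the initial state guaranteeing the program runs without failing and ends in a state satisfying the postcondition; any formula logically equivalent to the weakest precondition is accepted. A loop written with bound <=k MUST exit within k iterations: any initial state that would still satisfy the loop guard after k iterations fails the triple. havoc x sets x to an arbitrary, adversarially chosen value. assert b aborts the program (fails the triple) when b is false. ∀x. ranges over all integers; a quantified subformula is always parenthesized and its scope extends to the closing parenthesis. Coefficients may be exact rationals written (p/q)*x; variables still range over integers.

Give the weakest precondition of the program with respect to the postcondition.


Working backward. After the program, the postcondition ((1/2)*t + (t + t - 4) > 3*t + 3 → b - 6 ≠ 7) ∧ (b > t + b ∨ b - 2 ≠ -9) must hold; in canonical form it is ((1/2)*t < -7 → b ≠ 13) ∧ (t < 0 ∨ b ≠ -7).
Before b := j - t + 2: ((1/2)*t < -7 → j ≠ t + 11) ∧ (t < 0 ∨ j ≠ t - 9)
Before the loop (bound <=2), unroll the exhaustion recursion (WP_0 = exit-now case; WP_j = one more guarded iteration, up to j = 2):
  WP_0: (¬(2*j + t ≤ 4)) ∧ ((1/2)*t < -7 → j ≠ t + 11) ∧ (t < 0 ∨ j ≠ t - 9)
  WP_1: (2*j + t ≤ 4 → (b ≠ 2*j + 5 ∧ (¬(2*j + t ≤ 4)) ∧ ((1/2)*t < -7 → j ≠ t + 11) ∧ (t < 0 ∨ j ≠ t - 9))) ∧ ((¬(2*j + t ≤ 4)) → (((1/2)*t < -7 → j ≠ t + 11) ∧ (t < 0 ∨ j ≠ t - 9)))
  WP_2: (2*j + t ≤ 4 → (b ≠ 2*j + 5 ∧ (2*j + t ≤ 4 → (b ≠ 2*j + 5 ∧ (¬(2*j + t ≤ 4)) ∧ ((1/2)*t < -7 → j ≠ t + 11) ∧ (t < 0 ∨ j ≠ t - 9))) ∧ ((¬(2*j + t ≤ 4)) → (((1/2)*t < -7 → j ≠ t + 11) ∧ (t < 0 ∨ j ≠ t - 9))))) ∧ ((¬(2*j + t ≤ 4)) → (((1/2)*t < -7 → j ≠ t + 11) ∧ (t < 0 ∨ j ≠ t - 9)))
So before the loop: (2*j + t ≤ 4 → (b ≠ 2*j + 5 ∧ (2*j + t ≤ 4 → (b ≠ 2*j + 5 ∧ (¬(2*j + t ≤ 4)) ∧ ((1/2)*t < -7 → j ≠ t + 11) ∧ (t < 0 ∨ j ≠ t - 9))) ∧ ((¬(2*j + t ≤ 4)) → (((1/2)*t < -7 → j ≠ t + 11) ∧ (t < 0 ∨ j ≠ t - 9))))) ∧ ((¬(2*j + t ≤ 4)) → (((1/2)*t < -7 → j ≠ t + 11) ∧ (t < 0 ∨ j ≠ t - 9)))
Before skip: (2*j + t ≤ 4 → (b ≠ 2*j + 5 ∧ (2*j + t ≤ 4 → (b ≠ 2*j + 5 ∧ (¬(2*j + t ≤ 4)) ∧ ((1/2)*t < -7 → j ≠ t + 11) ∧ (t < 0 ∨ j ≠ t - 9))) ∧ ((¬(2*j + t ≤ 4)) → (((1/2)*t < -7 → j ≠ t + 11) ∧ (t < 0 ∨ j ≠ t - 9))))) ∧ ((¬(2*j + t ≤ 4)) → (((1/2)*t < -7 → j ≠ t + 11) ∧ (t < 0 ∨ j ≠ t - 9)))
Before havoc b: ∀b_1. ((2*j + t ≤ 4 → (b_1 ≠ 2*j + 5 ∧ (2*j + t ≤ 4 → (b_1 ≠ 2*j + 5 ∧ (¬(2*j + t ≤ 4)) ∧ ((1/2)*t < -7 → j ≠ t + 11) ∧ (t < 0 ∨ j ≠ t - 9))) ∧ ((¬(2*j + t ≤ 4)) → (((1/2)*t < -7 → j ≠ t + 11) ∧ (t < 0 ∨ j ≠ t - 9))))) ∧ ((¬(2*j + t ≤ 4)) → (((1/2)*t < -7 → j ≠ t + 11) ∧ (t < 0 ∨ j ≠ t - 9))))
Answer: WP = ∀b_1. ((2*j + t ≤ 4 → (b_1 ≠ 2*j + 5 ∧ (2*j + t ≤ 4 → (b_1 ≠ 2*j + 5 ∧ (¬(2*j + t ≤ 4)) ∧ ((1/2)*t < -7 → j ≠ t + 11) ∧ (t < 0 ∨ j ≠ t - 9))) ∧ ((¬(2*j + t ≤ 4)) → (((1/2)*t < -7 → j ≠ t + 11) ∧ (t < 0 ∨ j ≠ t - 9))))) ∧ ((¬(2*j + t ≤ 4)) → (((1/2)*t < -7 → j ≠ t + 11) ∧ (t < 0 ∨ j ≠ t - 9))))


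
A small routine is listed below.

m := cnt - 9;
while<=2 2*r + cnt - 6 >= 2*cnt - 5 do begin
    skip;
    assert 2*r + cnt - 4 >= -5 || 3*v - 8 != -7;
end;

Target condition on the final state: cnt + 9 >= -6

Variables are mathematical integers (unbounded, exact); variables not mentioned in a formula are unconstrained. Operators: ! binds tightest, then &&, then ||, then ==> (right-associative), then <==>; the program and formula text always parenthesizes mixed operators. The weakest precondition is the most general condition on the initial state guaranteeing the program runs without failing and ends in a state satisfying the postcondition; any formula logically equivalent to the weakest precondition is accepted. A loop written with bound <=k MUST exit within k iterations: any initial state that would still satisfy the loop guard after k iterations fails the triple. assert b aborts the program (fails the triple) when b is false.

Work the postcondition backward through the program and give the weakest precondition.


Working backward. After the program, the postcondition cnt + 9 >= -6 must hold; in canonical form it is cnt >= -15.
Before the loop (bound <=2), unroll the exhaustion recursion (WP_0 = exit-now case; WP_j = one more guarded iteration, up to j = 2):
  WP_0: (!(2*r >= cnt + 1)) && cnt >= -15
  WP_1: (2*r >= cnt + 1 ==> ((cnt + 2*r >= -1 || 3*v != 1) && (!(2*r >= cnt + 1)) && cnt >= -15)) && ((!(2*r >= cnt + 1)) ==> cnt >= -15)
  WP_2: (2*r >= cnt + 1 ==> ((cnt + 2*r >= -1 || 3*v != 1) && (2*r >= cnt + 1 ==> ((cnt + 2*r >= -1 || 3*v != 1) && (!(2*r >= cnt + 1)) && cnt >= -15)) && ((!(2*r >= cnt + 1)) ==> cnt >= -15))) && ((!(2*r >= cnt + 1)) ==> cnt >= -15)
So before the loop: (2*r >= cnt + 1 ==> ((cnt + 2*r >= -1 || 3*v != 1) && (2*r >= cnt + 1 ==> ((cnt + 2*r >= -1 || 3*v != 1) && (!(2*r >= cnt + 1)) && cnt >= -15)) && ((!(2*r >= cnt + 1)) ==> cnt >= -15))) && ((!(2*r >= cnt + 1)) ==> cnt >= -15)
Before m := cnt - 9: (2*r >= cnt + 1 ==> ((cnt + 2*r >= -1 || 3*v != 1) && (2*r >= cnt + 1 ==> ((cnt + 2*r >= -1 || 3*v != 1) && (!(2*r >= cnt + 1)) && cnt >= -15)) && ((!(2*r >= cnt + 1)) ==> cnt >= -15))) && ((!(2*r >= cnt + 1)) ==> cnt >= -15)
Answer: WP = (2*r >= cnt + 1 ==> ((cnt + 2*r >= -1 || 3*v != 1) && (2*r >= cnt + 1 ==> ((cnt + 2*r >= -1 || 3*v != 1) && (!(2*r >= cnt + 1)) && cnt >= -15)) && ((!(2*r >= cnt + 1)) ==> cnt >= -15))) && ((!(2*r >= cnt + 1)) ==> cnt >= -15)


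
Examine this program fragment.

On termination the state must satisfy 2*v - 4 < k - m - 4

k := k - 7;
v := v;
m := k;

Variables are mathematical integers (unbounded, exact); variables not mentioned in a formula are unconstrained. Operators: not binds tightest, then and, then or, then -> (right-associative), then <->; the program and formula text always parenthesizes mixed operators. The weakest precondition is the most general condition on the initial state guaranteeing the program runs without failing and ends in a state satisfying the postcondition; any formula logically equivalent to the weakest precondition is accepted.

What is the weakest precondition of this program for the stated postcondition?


Working backward. After the program, the postcondition 2*v - 4 < k - m - 4 must hold; in canonical form it is m + 2*v < k.
Before m := k: 2*v < 0
Before v := v: 2*v < 0
Before k := k - 7: 2*v < 0
Answer: WP = 2*v < 0


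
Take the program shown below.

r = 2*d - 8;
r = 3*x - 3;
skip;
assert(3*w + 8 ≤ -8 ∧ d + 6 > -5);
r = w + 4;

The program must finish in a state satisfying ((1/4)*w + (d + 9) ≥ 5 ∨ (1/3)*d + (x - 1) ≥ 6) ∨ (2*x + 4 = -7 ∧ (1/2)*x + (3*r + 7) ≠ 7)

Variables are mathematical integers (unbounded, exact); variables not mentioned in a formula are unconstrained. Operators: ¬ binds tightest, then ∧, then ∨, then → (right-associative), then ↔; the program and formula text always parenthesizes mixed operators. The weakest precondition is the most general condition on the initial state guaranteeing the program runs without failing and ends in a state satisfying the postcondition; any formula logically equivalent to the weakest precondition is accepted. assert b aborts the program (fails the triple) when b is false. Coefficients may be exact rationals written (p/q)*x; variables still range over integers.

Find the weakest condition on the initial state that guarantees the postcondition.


Working backward. After the program, the postcondition ((1/4)*w + (d + 9) ≥ 5 ∨ (1/3)*d + (x - 1) ≥ 6) ∨ (2*x + 4 = -7 ∧ (1/2)*x + (3*r + 7) ≠ 7) must hold; in canonical form it is d + (1/4)*w ≥ -4 ∨ (1/3)*d + x ≥ 7 ∨ (2*x = -11 ∧ 3*r + (1/2)*x ≠ 0).
Before r := w + 4: d + (1/4)*w ≥ -4 ∨ (1/3)*d + x ≥ 7 ∨ (2*x = -11 ∧ 3*w + (1/2)*x ≠ -12)
Before assert 3*w + 8 ≤ -8 ∧ d + 6 > -5: 3*w ≤ -16 ∧ d > -11 ∧ (d + (1/4)*w ≥ -4 ∨ (1/3)*d + x ≥ 7 ∨ (2*x = -11 ∧ 3*w + (1/2)*x ≠ -12))
Before skip: 3*w ≤ -16 ∧ d > -11 ∧ (d + (1/4)*w ≥ -4 ∨ (1/3)*d + x ≥ 7 ∨ (2*x = -11 ∧ 3*w + (1/2)*x ≠ -12))
Before r := 3*x - 3: 3*w ≤ -16 ∧ d > -11 ∧ (d + (1/4)*w ≥ -4 ∨ (1/3)*d + x ≥ 7 ∨ (2*x = -11 ∧ 3*w + (1/2)*x ≠ -12))
Before r := 2*d - 8: 3*w ≤ -16 ∧ d > -11 ∧ (d + (1/4)*w ≥ -4 ∨ (1/3)*d + x ≥ 7 ∨ (2*x = -11 ∧ 3*w + (1/2)*x ≠ -12))
Answer: WP = 3*w ≤ -16 ∧ d > -11 ∧ (d + (1/4)*w ≥ -4 ∨ (1/3)*d + x ≥ 7 ∨ (2*x = -11 ∧ 3*w + (1/2)*x ≠ -12))


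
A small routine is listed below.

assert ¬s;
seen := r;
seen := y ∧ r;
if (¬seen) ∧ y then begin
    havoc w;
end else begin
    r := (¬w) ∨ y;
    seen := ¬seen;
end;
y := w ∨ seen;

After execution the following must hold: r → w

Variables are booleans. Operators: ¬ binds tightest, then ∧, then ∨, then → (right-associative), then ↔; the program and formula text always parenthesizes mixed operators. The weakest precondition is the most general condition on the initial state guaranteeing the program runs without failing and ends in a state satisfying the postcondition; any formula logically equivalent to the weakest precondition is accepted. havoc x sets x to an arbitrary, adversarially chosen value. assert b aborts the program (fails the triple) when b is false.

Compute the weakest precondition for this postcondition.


Working backward. After the program, r → w must hold.
Before y := w ∨ seen: r → w
Then branch requires ¬r; else branch requires ((¬w) ∨ y) → w.
Before the if: (((¬seen) ∧ y) → (¬r)) ∧ ((¬((¬seen) ∧ y)) → (((¬w) ∨ y) → w))
Before seen := y ∧ r: (((¬(y ∧ r)) ∧ y) → (¬r)) ∧ ((¬((¬(y ∧ r)) ∧ y)) → (((¬w) ∨ y) → w))
Before seen := r: (((¬(y ∧ r)) ∧ y) → (¬r)) ∧ ((¬((¬(y ∧ r)) ∧ y)) → (((¬w) ∨ y) → w))
Before assert ¬s: (¬s) ∧ (((¬(y ∧ r)) ∧ y) → (¬r)) ∧ ((¬((¬(y ∧ r)) ∧ y)) → (((¬w) ∨ y) → w))
Answer: WP = (¬s) ∧ (((¬(y ∧ r)) ∧ y) → (¬r)) ∧ ((¬((¬(y ∧ r)) ∧ y)) → (((¬w) ∨ y) → w))


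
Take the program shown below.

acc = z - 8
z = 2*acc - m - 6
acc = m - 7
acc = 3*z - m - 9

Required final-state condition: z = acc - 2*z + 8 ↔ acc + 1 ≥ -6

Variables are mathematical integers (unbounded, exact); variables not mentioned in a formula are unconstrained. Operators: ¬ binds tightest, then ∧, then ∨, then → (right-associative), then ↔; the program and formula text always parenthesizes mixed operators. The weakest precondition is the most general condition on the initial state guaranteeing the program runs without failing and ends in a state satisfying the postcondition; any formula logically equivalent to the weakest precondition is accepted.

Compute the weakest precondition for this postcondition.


Working backward. After the program, the postcondition z = acc - 2*z + 8 ↔ acc + 1 ≥ -6 must hold; in canonical form it is 3*z = acc + 8 ↔ acc ≥ -7.
Before acc := 3*z - m - 9: m = -1 ↔ 3*z ≥ m + 2
Before acc := m - 7: m = -1 ↔ 3*z ≥ m + 2
Before z := 2*acc - m - 6: m = -1 ↔ 6*acc ≥ 4*m + 20
Before acc := z - 8: m = -1 ↔ 6*z ≥ 4*m + 68
Answer: WP = m = -1 ↔ 6*z ≥ 4*m + 68


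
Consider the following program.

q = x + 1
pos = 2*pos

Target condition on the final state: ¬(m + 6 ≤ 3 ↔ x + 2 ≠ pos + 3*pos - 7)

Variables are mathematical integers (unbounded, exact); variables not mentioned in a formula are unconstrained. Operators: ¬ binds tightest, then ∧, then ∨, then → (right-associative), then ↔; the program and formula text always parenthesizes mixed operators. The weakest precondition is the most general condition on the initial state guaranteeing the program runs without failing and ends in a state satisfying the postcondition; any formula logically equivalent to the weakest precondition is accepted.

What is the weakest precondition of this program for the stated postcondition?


Working backward. After the program, the postcondition ¬(m + 6 ≤ 3 ↔ x + 2 ≠ pos + 3*pos - 7) must hold; in canonical form it is ¬(m ≤ -3 ↔ x ≠ 4*pos - 9).
Before pos := 2*pos: ¬(m ≤ -3 ↔ x ≠ 8*pos - 9)
Before q := x + 1: ¬(m ≤ -3 ↔ x ≠ 8*pos - 9)
Answer: WP = ¬(m ≤ -3 ↔ x ≠ 8*pos - 9)
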